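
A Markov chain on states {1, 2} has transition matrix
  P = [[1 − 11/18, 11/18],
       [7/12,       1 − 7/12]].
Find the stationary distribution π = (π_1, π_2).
π_1 = 21/43, π_2 = 22/43

Solve πP = π with π_1 + π_2 = 1. From πP = π: π_1 · (1 − 11/18) + π_2 · 7/12 = π_1 ⇒ π_2 · 7/12 = π_1 · 11/18 ⇒ π_2/π_1 = (11/18)/(7/12) = 22/21. Together with π_1 + π_2 = 1:
  π_1 = (7/12)/(11/18 + 7/12) = (7/12)/(43/36) = 21/43,
  π_2 = (11/18)/(11/18 + 7/12) = (11/18)/(43/36) = 22/43.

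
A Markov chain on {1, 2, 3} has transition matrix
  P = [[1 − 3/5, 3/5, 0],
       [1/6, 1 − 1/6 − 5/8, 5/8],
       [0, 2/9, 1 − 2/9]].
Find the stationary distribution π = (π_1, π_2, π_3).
π = (40/589, 144/589, 405/589)

This is a birth-death chain on three states, which satisfies detailed balance: π_1 · P_{12} = π_2 · P_{21} and π_2 · P_{23} = π_3 · P_{32}.
From π_1 · 3/5 = π_2 · 1/6: π_2/π_1 = (3/5)/(1/6) = 18/5.
From π_2 · 5/8 = π_3 · 2/9: π_3/π_2 = (5/8)/(2/9) = 45/16.
Take π_1 proportional to 1; then unnormalized π = (1, 18/5, 81/8). Normalize by dividing by the sum 589/40:
  π = (40/589, 144/589, 405/589).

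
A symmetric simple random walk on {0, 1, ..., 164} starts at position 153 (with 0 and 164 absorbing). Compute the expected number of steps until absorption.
E[τ | X_0 = 153] = 1683

Let v_k = E[τ | X_0 = k]. Boundary: v_0 = v_164 = 0. Recurrence: v_k = 1 + (v_{k-1} + v_{k+1})/2 for 1 ≤ k ≤ 163. The particular solution to v_k − (v_{k-1} + v_{k+1})/2 = 1 is v_k = −k^2. Adding homogeneous solution A + B k and matching boundaries gives v_k = k (164 − k). Substituting k = 153: v_153 = 153 · 11 = 1683.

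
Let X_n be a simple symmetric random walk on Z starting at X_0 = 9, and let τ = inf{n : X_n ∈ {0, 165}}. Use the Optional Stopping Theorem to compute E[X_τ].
E[X_τ] = 9

X_n is a martingale and τ is a bounded-mean stopping time (indeed τ is finite a.s. with bounded expectation since the walk is in a bounded region). By the OST, E[X_τ] = E[X_0] = 9. Equivalently: E[X_τ] = 165 · P(hit 165 first) + 0 · P(hit 0 first) = 165 · (9/165) = 9.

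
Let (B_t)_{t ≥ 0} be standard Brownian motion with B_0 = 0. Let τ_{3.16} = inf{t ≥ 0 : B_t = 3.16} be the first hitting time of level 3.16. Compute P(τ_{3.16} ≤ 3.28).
P(τ_{3.16} ≤ 3.28) = 2(1 − Φ(3.16/√3.28)) = 2(1 − Φ(1.7448)) ≈ 0.0810

By the reflection principle for standard BM, P(τ_b ≤ t) = 2 · P(B_t ≥ b). Since B_t ~ N(0, t), P(B_t ≥ 3.16) = 1 − Φ(3.16/√t) = 1 − Φ(3.16/√3.28) = 1 − Φ(1.7448) ≈ 0.04051. Doubling: P(τ_{3.16} ≤ 3.28) ≈ 2 · 0.04051 = 0.08102 ≈ 0.0810.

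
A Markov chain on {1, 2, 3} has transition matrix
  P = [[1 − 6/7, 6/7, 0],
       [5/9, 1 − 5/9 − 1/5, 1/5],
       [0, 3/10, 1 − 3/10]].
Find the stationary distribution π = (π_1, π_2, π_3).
π = (7/25, 54/125, 36/125)

This is a birth-death chain on three states, which satisfies detailed balance: π_1 · P_{12} = π_2 · P_{21} and π_2 · P_{23} = π_3 · P_{32}.
From π_1 · 6/7 = π_2 · 5/9: π_2/π_1 = (6/7)/(5/9) = 54/35.
From π_2 · 1/5 = π_3 · 3/10: π_3/π_2 = (1/5)/(3/10) = 2/3.
Take π_1 proportional to 1; then unnormalized π = (1, 54/35, 36/35). Normalize by dividing by the sum 25/7:
  π = (7/25, 54/125, 36/125).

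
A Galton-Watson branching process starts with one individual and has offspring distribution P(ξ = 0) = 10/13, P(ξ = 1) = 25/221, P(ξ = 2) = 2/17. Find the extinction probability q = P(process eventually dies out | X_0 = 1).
q = 1

Mean offspring μ = 0·10/13 + 1·25/221 + 2·2/17 = 77/221 ≤ 1. For μ ≤ 1 with offspring not concentrated at 1, the Galton-Watson process goes extinct almost surely, so q = 1.
(Algebraic check: The pgf is f(s) = 10/13 + 25/221·s + 2/17·s². The extinction probability q is the smallest fixed point of f in [0, 1]. Setting s = f(s):
  2/17·s² + (25/221 − 1)·s + 10/13 = 0
  2/17·s² − (10/13 + 2/17)·s + 10/13 = 0
which factors as (s − 1)·(2/17·s − 10/13) = 0, giving roots s = 1 and s = (10/13)/(2/17) = 85/13. Since 85/13 ≥ 1, the smallest root in [0, 1] is s = 1.)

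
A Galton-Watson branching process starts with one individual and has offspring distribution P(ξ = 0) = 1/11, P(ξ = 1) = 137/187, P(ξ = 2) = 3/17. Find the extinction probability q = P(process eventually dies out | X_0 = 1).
q = 17/33

The pgf is f(s) = 1/11 + 137/187·s + 3/17·s². The extinction probability q is the smallest fixed point of f in [0, 1]. Setting s = f(s):
  3/17·s² + (137/187 − 1)·s + 1/11 = 0
  3/17·s² − (1/11 + 3/17)·s + 1/11 = 0
which factors as (s − 1)·(3/17·s − 1/11) = 0, giving roots s = 1 and s = (1/11)/(3/17) = 17/33.
Mean offspring μ = 137/187 + 2·3/17 = 203/187 > 1 (supercritical), so q < 1. The extinction probability is the smaller root: q = (1/11)/(3/17) = 17/33.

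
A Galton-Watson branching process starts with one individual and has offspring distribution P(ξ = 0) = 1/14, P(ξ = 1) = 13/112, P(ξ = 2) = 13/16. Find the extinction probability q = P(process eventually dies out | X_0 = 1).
q = 8/91

The pgf is f(s) = 1/14 + 13/112·s + 13/16·s². The extinction probability q is the smallest fixed point of f in [0, 1]. Setting s = f(s):
  13/16·s² + (13/112 − 1)·s + 1/14 = 0
  13/16·s² − (1/14 + 13/16)·s + 1/14 = 0
which factors as (s − 1)·(13/16·s − 1/14) = 0, giving roots s = 1 and s = (1/14)/(13/16) = 8/91.
Mean offspring μ = 13/112 + 2·13/16 = 195/112 > 1 (supercritical), so q < 1. The extinction probability is the smaller root: q = (1/14)/(13/16) = 8/91.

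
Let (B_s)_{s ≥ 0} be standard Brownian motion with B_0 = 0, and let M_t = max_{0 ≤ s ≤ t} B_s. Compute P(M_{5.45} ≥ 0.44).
P(M_{5.45} ≥ 0.44) = 2·P(B_{5.45} ≥ 0.44) = 2(1 − Φ(0.44/√5.45)) ≈ 0.8505

By the reflection principle for Brownian motion, P(M_t ≥ a) = 2 · P(B_t ≥ a) for a ≥ 0. Since B_t ~ N(0, t), P(B_t ≥ 0.44) = 1 − Φ(0.44/√t) = 1 − Φ(0.44/√5.45) = 1 − Φ(0.1885). So
  P(M_{5.45} ≥ 0.44) = 2(1 − Φ(0.1885)) ≈ 0.8505.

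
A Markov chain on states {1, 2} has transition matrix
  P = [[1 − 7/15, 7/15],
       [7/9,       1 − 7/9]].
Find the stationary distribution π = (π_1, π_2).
π_1 = 5/8, π_2 = 3/8

Solve πP = π with π_1 + π_2 = 1. From πP = π: π_1 · (1 − 7/15) + π_2 · 7/9 = π_1 ⇒ π_2 · 7/9 = π_1 · 7/15 ⇒ π_2/π_1 = (7/15)/(7/9) = 3/5. Together with π_1 + π_2 = 1:
  π_1 = (7/9)/(7/15 + 7/9) = (7/9)/(56/45) = 5/8,
  π_2 = (7/15)/(7/15 + 7/9) = (7/15)/(56/45) = 3/8.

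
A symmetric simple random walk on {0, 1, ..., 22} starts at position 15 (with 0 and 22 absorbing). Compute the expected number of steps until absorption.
E[τ | X_0 = 15] = 105

Let v_k = E[τ | X_0 = k]. Boundary: v_0 = v_22 = 0. Recurrence: v_k = 1 + (v_{k-1} + v_{k+1})/2 for 1 ≤ k ≤ 21. The particular solution to v_k − (v_{k-1} + v_{k+1})/2 = 1 is v_k = −k^2. Adding homogeneous solution A + B k and matching boundaries gives v_k = k (22 − k). Substituting k = 15: v_15 = 15 · 7 = 105.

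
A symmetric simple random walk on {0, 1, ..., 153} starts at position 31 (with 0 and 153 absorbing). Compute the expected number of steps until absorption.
E[τ | X_0 = 31] = 3782

Let v_k = E[τ | X_0 = k]. Boundary: v_0 = v_153 = 0. Recurrence: v_k = 1 + (v_{k-1} + v_{k+1})/2 for 1 ≤ k ≤ 152. The particular solution to v_k − (v_{k-1} + v_{k+1})/2 = 1 is v_k = −k^2. Adding homogeneous solution A + B k and matching boundaries gives v_k = k (153 − k). Substituting k = 31: v_31 = 31 · 122 = 3782.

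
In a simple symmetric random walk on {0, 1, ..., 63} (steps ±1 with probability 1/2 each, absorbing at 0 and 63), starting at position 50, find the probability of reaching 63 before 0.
P(hit 63 before 0) = 50/63

Let u_k = P(hit 63 before 0 | start at k). Then u_0 = 0, u_63 = 1, and u_k = u_{k-1}/2 + u_{k+1}/2 for 1 ≤ k ≤ 62. This harmonic recurrence is solved by u_k = k/63, giving u_50 = 50/63.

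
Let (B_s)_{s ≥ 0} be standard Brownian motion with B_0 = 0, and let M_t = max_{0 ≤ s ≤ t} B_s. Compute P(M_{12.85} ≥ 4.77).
P(M_{12.85} ≥ 4.77) = 2·P(B_{12.85} ≥ 4.77) = 2(1 − Φ(4.77/√12.85)) ≈ 0.1833

By the reflection principle for Brownian motion, P(M_t ≥ a) = 2 · P(B_t ≥ a) for a ≥ 0. Since B_t ~ N(0, t), P(B_t ≥ 4.77) = 1 − Φ(4.77/√t) = 1 − Φ(4.77/√12.85) = 1 − Φ(1.3307). So
  P(M_{12.85} ≥ 4.77) = 2(1 − Φ(1.3307)) ≈ 0.1833.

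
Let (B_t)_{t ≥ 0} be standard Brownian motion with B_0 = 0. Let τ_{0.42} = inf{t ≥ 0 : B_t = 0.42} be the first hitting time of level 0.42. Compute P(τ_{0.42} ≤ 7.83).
P(τ_{0.42} ≤ 7.83) = 2(1 − Φ(0.42/√7.83)) = 2(1 − Φ(0.1501)) ≈ 0.8807

By the reflection principle for standard BM, P(τ_b ≤ t) = 2 · P(B_t ≥ b). Since B_t ~ N(0, t), P(B_t ≥ 0.42) = 1 − Φ(0.42/√t) = 1 − Φ(0.42/√7.83) = 1 − Φ(0.1501) ≈ 0.44034. Doubling: P(τ_{0.42} ≤ 7.83) ≈ 2 · 0.44034 = 0.88068 ≈ 0.8807.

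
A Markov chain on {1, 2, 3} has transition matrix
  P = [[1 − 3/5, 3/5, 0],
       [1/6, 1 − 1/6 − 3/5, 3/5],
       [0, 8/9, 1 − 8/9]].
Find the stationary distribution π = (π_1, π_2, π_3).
π = (100/703, 360/703, 243/703)

This is a birth-death chain on three states, which satisfies detailed balance: π_1 · P_{12} = π_2 · P_{21} and π_2 · P_{23} = π_3 · P_{32}.
From π_1 · 3/5 = π_2 · 1/6: π_2/π_1 = (3/5)/(1/6) = 18/5.
From π_2 · 3/5 = π_3 · 8/9: π_3/π_2 = (3/5)/(8/9) = 27/40.
Take π_1 proportional to 1; then unnormalized π = (1, 18/5, 243/100). Normalize by dividing by the sum 703/100:
  π = (100/703, 360/703, 243/703).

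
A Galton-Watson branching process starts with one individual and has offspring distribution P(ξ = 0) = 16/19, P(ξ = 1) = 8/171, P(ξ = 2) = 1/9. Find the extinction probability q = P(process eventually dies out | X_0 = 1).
q = 1

Mean offspring μ = 0·16/19 + 1·8/171 + 2·1/9 = 46/171 ≤ 1. For μ ≤ 1 with offspring not concentrated at 1, the Galton-Watson process goes extinct almost surely, so q = 1.
(Algebraic check: The pgf is f(s) = 16/19 + 8/171·s + 1/9·s². The extinction probability q is the smallest fixed point of f in [0, 1]. Setting s = f(s):
  1/9·s² + (8/171 − 1)·s + 16/19 = 0
  1/9·s² − (16/19 + 1/9)·s + 16/19 = 0
which factors as (s − 1)·(1/9·s − 16/19) = 0, giving roots s = 1 and s = (16/19)/(1/9) = 144/19. Since 144/19 ≥ 1, the smallest root in [0, 1] is s = 1.)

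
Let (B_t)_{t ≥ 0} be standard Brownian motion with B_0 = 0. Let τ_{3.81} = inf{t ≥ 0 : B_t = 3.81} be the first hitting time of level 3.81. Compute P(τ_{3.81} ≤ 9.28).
P(τ_{3.81} ≤ 9.28) = 2(1 − Φ(3.81/√9.28)) = 2(1 − Φ(1.2507)) ≈ 0.2110

By the reflection principle for standard BM, P(τ_b ≤ t) = 2 · P(B_t ≥ b). Since B_t ~ N(0, t), P(B_t ≥ 3.81) = 1 − Φ(3.81/√t) = 1 − Φ(3.81/√9.28) = 1 − Φ(1.2507) ≈ 0.10552. Doubling: P(τ_{3.81} ≤ 9.28) ≈ 2 · 0.10552 = 0.21104 ≈ 0.2110.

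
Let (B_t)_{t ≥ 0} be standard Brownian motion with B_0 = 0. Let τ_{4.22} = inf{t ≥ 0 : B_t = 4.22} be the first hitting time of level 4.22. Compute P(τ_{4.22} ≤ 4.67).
P(τ_{4.22} ≤ 4.67) = 2(1 − Φ(4.22/√4.67)) = 2(1 − Φ(1.9528)) ≈ 0.0508

By the reflection principle for standard BM, P(τ_b ≤ t) = 2 · P(B_t ≥ b). Since B_t ~ N(0, t), P(B_t ≥ 4.22) = 1 − Φ(4.22/√t) = 1 − Φ(4.22/√4.67) = 1 − Φ(1.9528) ≈ 0.02542. Doubling: P(τ_{4.22} ≤ 4.67) ≈ 2 · 0.02542 = 0.05084 ≈ 0.0508.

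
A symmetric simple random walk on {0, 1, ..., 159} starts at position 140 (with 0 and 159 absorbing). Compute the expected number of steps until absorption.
E[τ | X_0 = 140] = 2660

Let v_k = E[τ | X_0 = k]. Boundary: v_0 = v_159 = 0. Recurrence: v_k = 1 + (v_{k-1} + v_{k+1})/2 for 1 ≤ k ≤ 158. The particular solution to v_k − (v_{k-1} + v_{k+1})/2 = 1 is v_k = −k^2. Adding homogeneous solution A + B k and matching boundaries gives v_k = k (159 − k). Substituting k = 140: v_140 = 140 · 19 = 2660.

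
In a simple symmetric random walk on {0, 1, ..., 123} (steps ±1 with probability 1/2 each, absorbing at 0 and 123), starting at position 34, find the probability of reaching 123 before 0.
P(hit 123 before 0) = 34/123

Let u_k = P(hit 123 before 0 | start at k). Then u_0 = 0, u_123 = 1, and u_k = u_{k-1}/2 + u_{k+1}/2 for 1 ≤ k ≤ 122. This harmonic recurrence is solved by u_k = k/123, giving u_34 = 34/123.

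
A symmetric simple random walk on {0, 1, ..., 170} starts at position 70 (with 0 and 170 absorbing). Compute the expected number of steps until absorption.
E[τ | X_0 = 70] = 7000

Let v_k = E[τ | X_0 = k]. Boundary: v_0 = v_170 = 0. Recurrence: v_k = 1 + (v_{k-1} + v_{k+1})/2 for 1 ≤ k ≤ 169. The particular solution to v_k − (v_{k-1} + v_{k+1})/2 = 1 is v_k = −k^2. Adding homogeneous solution A + B k and matching boundaries gives v_k = k (170 − k). Substituting k = 70: v_70 = 70 · 100 = 7000.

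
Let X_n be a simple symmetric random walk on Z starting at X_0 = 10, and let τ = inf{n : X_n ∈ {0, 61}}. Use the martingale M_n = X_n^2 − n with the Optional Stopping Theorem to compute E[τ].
E[τ] = 510

M_n = X_n^2 − n is a martingale (since E[X_{n+1}^2 | F_n] = X_n^2 + 1). By OST (τ has finite mean in a bounded region), E[M_τ] = E[M_0] = X_0^2 − 0 = 10^2 = 100. Also E[M_τ] = E[X_τ^2] − E[τ]. The walk exits at 0 or 61, with P(hit 61 first) = 10/61, so E[X_τ^2] = 61^2 · 10/61 + 0 = 610. Thus E[τ] = E[X_τ^2] − E[M_τ] = 610 − 100 = 510 = 10(61 − 10) = 510.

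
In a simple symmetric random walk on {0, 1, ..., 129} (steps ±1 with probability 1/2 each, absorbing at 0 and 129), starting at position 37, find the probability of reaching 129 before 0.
P(hit 129 before 0) = 37/129

Let u_k = P(hit 129 before 0 | start at k). Then u_0 = 0, u_129 = 1, and u_k = u_{k-1}/2 + u_{k+1}/2 for 1 ≤ k ≤ 128. This harmonic recurrence is solved by u_k = k/129, giving u_37 = 37/129.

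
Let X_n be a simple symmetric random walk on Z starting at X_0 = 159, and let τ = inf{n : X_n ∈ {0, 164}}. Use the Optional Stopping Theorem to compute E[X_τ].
E[X_τ] = 159

X_n is a martingale and τ is a bounded-mean stopping time (indeed τ is finite a.s. with bounded expectation since the walk is in a bounded region). By the OST, E[X_τ] = E[X_0] = 159. Equivalently: E[X_τ] = 164 · P(hit 164 first) + 0 · P(hit 0 first) = 164 · (159/164) = 159.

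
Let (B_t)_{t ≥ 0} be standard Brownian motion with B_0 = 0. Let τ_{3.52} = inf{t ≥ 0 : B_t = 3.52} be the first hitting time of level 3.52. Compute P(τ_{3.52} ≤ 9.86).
P(τ_{3.52} ≤ 9.86) = 2(1 − Φ(3.52/√9.86)) = 2(1 − Φ(1.1210)) ≈ 0.2623

By the reflection principle for standard BM, P(τ_b ≤ t) = 2 · P(B_t ≥ b). Since B_t ~ N(0, t), P(B_t ≥ 3.52) = 1 − Φ(3.52/√t) = 1 − Φ(3.52/√9.86) = 1 − Φ(1.1210) ≈ 0.13114. Doubling: P(τ_{3.52} ≤ 9.86) ≈ 2 · 0.13114 = 0.26228 ≈ 0.2623.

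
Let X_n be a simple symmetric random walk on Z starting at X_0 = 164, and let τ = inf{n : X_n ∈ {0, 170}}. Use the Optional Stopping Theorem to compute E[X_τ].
E[X_τ] = 164

X_n is a martingale and τ is a bounded-mean stopping time (indeed τ is finite a.s. with bounded expectation since the walk is in a bounded region). By the OST, E[X_τ] = E[X_0] = 164. Equivalently: E[X_τ] = 170 · P(hit 170 first) + 0 · P(hit 0 first) = 170 · (164/170) = 164.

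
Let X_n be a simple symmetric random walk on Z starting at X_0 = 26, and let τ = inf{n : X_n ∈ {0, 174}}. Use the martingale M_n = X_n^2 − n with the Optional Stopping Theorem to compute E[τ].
E[τ] = 3848

M_n = X_n^2 − n is a martingale (since E[X_{n+1}^2 | F_n] = X_n^2 + 1). By OST (τ has finite mean in a bounded region), E[M_τ] = E[M_0] = X_0^2 − 0 = 26^2 = 676. Also E[M_τ] = E[X_τ^2] − E[τ]. The walk exits at 0 or 174, with P(hit 174 first) = 26/174, so E[X_τ^2] = 174^2 · 26/174 + 0 = 4524. Thus E[τ] = E[X_τ^2] − E[M_τ] = 4524 − 676 = 3848 = 26(174 − 26) = 3848.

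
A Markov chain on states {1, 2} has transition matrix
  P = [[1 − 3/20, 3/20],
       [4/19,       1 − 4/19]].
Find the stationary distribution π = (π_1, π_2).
π_1 = 80/137, π_2 = 57/137

Solve πP = π with π_1 + π_2 = 1. From πP = π: π_1 · (1 − 3/20) + π_2 · 4/19 = π_1 ⇒ π_2 · 4/19 = π_1 · 3/20 ⇒ π_2/π_1 = (3/20)/(4/19) = 57/80. Together with π_1 + π_2 = 1:
  π_1 = (4/19)/(3/20 + 4/19) = (4/19)/(137/380) = 80/137,
  π_2 = (3/20)/(3/20 + 4/19) = (3/20)/(137/380) = 57/137.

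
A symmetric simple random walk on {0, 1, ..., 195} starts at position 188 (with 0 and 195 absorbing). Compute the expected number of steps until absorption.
E[τ | X_0 = 188] = 1316

Let v_k = E[τ | X_0 = k]. Boundary: v_0 = v_195 = 0. Recurrence: v_k = 1 + (v_{k-1} + v_{k+1})/2 for 1 ≤ k ≤ 194. The particular solution to v_k − (v_{k-1} + v_{k+1})/2 = 1 is v_k = −k^2. Adding homogeneous solution A + B k and matching boundaries gives v_k = k (195 − k). Substituting k = 188: v_188 = 188 · 7 = 1316.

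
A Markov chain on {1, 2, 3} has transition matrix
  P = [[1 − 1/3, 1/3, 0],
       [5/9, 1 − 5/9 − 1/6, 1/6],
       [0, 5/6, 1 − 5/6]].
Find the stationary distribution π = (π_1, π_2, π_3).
π = (25/43, 15/43, 3/43)

This is a birth-death chain on three states, which satisfies detailed balance: π_1 · P_{12} = π_2 · P_{21} and π_2 · P_{23} = π_3 · P_{32}.
From π_1 · 1/3 = π_2 · 5/9: π_2/π_1 = (1/3)/(5/9) = 3/5.
From π_2 · 1/6 = π_3 · 5/6: π_3/π_2 = (1/6)/(5/6) = 1/5.
Take π_1 proportional to 1; then unnormalized π = (1, 3/5, 3/25). Normalize by dividing by the sum 43/25:
  π = (25/43, 15/43, 3/43).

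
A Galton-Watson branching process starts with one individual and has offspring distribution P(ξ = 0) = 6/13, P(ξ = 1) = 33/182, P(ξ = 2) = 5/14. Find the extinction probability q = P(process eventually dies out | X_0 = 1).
q = 1

Mean offspring μ = 0·6/13 + 1·33/182 + 2·5/14 = 163/182 ≤ 1. For μ ≤ 1 with offspring not concentrated at 1, the Galton-Watson process goes extinct almost surely, so q = 1.
(Algebraic check: The pgf is f(s) = 6/13 + 33/182·s + 5/14·s². The extinction probability q is the smallest fixed point of f in [0, 1]. Setting s = f(s):
  5/14·s² + (33/182 − 1)·s + 6/13 = 0
  5/14·s² − (6/13 + 5/14)·s + 6/13 = 0
which factors as (s − 1)·(5/14·s − 6/13) = 0, giving roots s = 1 and s = (6/13)/(5/14) = 84/65. Since 84/65 ≥ 1, the smallest root in [0, 1] is s = 1.)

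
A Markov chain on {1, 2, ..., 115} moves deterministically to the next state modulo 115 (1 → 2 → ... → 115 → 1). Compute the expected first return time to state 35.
E[T_35 | X_0 = 35] = 115

The chain cycles deterministically, so starting at state 35 it returns in exactly 115 steps. Equivalently, the stationary distribution is uniform π_j = 1/115 for every state j, so by Kac's formula E[T_35] = 1/π_35 = 115.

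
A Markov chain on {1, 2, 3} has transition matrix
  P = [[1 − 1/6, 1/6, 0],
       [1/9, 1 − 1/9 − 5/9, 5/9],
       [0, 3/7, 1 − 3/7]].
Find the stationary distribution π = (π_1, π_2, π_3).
π = (9/40, 27/80, 7/16)

This is a birth-death chain on three states, which satisfies detailed balance: π_1 · P_{12} = π_2 · P_{21} and π_2 · P_{23} = π_3 · P_{32}.
From π_1 · 1/6 = π_2 · 1/9: π_2/π_1 = (1/6)/(1/9) = 3/2.
From π_2 · 5/9 = π_3 · 3/7: π_3/π_2 = (5/9)/(3/7) = 35/27.
Take π_1 proportional to 1; then unnormalized π = (1, 3/2, 35/18). Normalize by dividing by the sum 40/9:
  π = (9/40, 27/80, 7/16).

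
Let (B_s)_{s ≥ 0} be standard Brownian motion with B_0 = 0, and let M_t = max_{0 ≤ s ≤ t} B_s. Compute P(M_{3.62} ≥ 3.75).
P(M_{3.62} ≥ 3.75) = 2·P(B_{3.62} ≥ 3.75) = 2(1 − Φ(3.75/√3.62)) ≈ 0.0487

By the reflection principle for Brownian motion, P(M_t ≥ a) = 2 · P(B_t ≥ a) for a ≥ 0. Since B_t ~ N(0, t), P(B_t ≥ 3.75) = 1 − Φ(3.75/√t) = 1 − Φ(3.75/√3.62) = 1 − Φ(1.9710). So
  P(M_{3.62} ≥ 3.75) = 2(1 − Φ(1.9710)) ≈ 0.0487.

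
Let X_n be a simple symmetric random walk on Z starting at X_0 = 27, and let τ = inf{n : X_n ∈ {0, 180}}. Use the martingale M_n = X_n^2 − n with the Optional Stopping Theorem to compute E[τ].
E[τ] = 4131

M_n = X_n^2 − n is a martingale (since E[X_{n+1}^2 | F_n] = X_n^2 + 1). By OST (τ has finite mean in a bounded region), E[M_τ] = E[M_0] = X_0^2 − 0 = 27^2 = 729. Also E[M_τ] = E[X_τ^2] − E[τ]. The walk exits at 0 or 180, with P(hit 180 first) = 27/180, so E[X_τ^2] = 180^2 · 27/180 + 0 = 4860. Thus E[τ] = E[X_τ^2] − E[M_τ] = 4860 − 729 = 4131 = 27(180 − 27) = 4131.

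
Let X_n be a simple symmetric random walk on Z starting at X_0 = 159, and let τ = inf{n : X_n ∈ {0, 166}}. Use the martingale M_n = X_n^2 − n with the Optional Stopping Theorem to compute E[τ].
E[τ] = 1113

M_n = X_n^2 − n is a martingale (since E[X_{n+1}^2 | F_n] = X_n^2 + 1). By OST (τ has finite mean in a bounded region), E[M_τ] = E[M_0] = X_0^2 − 0 = 159^2 = 25281. Also E[M_τ] = E[X_τ^2] − E[τ]. The walk exits at 0 or 166, with P(hit 166 first) = 159/166, so E[X_τ^2] = 166^2 · 159/166 + 0 = 26394. Thus E[τ] = E[X_τ^2] − E[M_τ] = 26394 − 25281 = 1113 = 159(166 − 159) = 1113.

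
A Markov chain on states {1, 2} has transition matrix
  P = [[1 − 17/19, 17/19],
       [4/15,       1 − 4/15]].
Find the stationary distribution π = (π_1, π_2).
π_1 = 76/331, π_2 = 255/331

Solve πP = π with π_1 + π_2 = 1. From πP = π: π_1 · (1 − 17/19) + π_2 · 4/15 = π_1 ⇒ π_2 · 4/15 = π_1 · 17/19 ⇒ π_2/π_1 = (17/19)/(4/15) = 255/76. Together with π_1 + π_2 = 1:
  π_1 = (4/15)/(17/19 + 4/15) = (4/15)/(331/285) = 76/331,
  π_2 = (17/19)/(17/19 + 4/15) = (17/19)/(331/285) = 255/331.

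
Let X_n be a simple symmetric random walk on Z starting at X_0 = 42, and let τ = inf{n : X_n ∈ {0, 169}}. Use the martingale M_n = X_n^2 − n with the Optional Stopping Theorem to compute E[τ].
E[τ] = 5334

M_n = X_n^2 − n is a martingale (since E[X_{n+1}^2 | F_n] = X_n^2 + 1). By OST (τ has finite mean in a bounded region), E[M_τ] = E[M_0] = X_0^2 − 0 = 42^2 = 1764. Also E[M_τ] = E[X_τ^2] − E[τ]. The walk exits at 0 or 169, with P(hit 169 first) = 42/169, so E[X_τ^2] = 169^2 · 42/169 + 0 = 7098. Thus E[τ] = E[X_τ^2] − E[M_τ] = 7098 − 1764 = 5334 = 42(169 − 42) = 5334.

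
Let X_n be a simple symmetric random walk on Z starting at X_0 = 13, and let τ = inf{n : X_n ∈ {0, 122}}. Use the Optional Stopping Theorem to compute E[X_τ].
E[X_τ] = 13

X_n is a martingale and τ is a bounded-mean stopping time (indeed τ is finite a.s. with bounded expectation since the walk is in a bounded region). By the OST, E[X_τ] = E[X_0] = 13. Equivalently: E[X_τ] = 122 · P(hit 122 first) + 0 · P(hit 0 first) = 122 · (13/122) = 13.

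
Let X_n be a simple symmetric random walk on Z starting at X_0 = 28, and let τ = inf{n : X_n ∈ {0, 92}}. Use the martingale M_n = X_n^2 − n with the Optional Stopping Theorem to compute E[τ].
E[τ] = 1792

M_n = X_n^2 − n is a martingale (since E[X_{n+1}^2 | F_n] = X_n^2 + 1). By OST (τ has finite mean in a bounded region), E[M_τ] = E[M_0] = X_0^2 − 0 = 28^2 = 784. Also E[M_τ] = E[X_τ^2] − E[τ]. The walk exits at 0 or 92, with P(hit 92 first) = 28/92, so E[X_τ^2] = 92^2 · 28/92 + 0 = 2576. Thus E[τ] = E[X_τ^2] − E[M_τ] = 2576 − 784 = 1792 = 28(92 − 28) = 1792.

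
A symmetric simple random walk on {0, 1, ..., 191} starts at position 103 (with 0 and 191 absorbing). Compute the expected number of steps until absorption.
E[τ | X_0 = 103] = 9064

Let v_k = E[τ | X_0 = k]. Boundary: v_0 = v_191 = 0. Recurrence: v_k = 1 + (v_{k-1} + v_{k+1})/2 for 1 ≤ k ≤ 190. The particular solution to v_k − (v_{k-1} + v_{k+1})/2 = 1 is v_k = −k^2. Adding homogeneous solution A + B k and matching boundaries gives v_k = k (191 − k). Substituting k = 103: v_103 = 103 · 88 = 9064.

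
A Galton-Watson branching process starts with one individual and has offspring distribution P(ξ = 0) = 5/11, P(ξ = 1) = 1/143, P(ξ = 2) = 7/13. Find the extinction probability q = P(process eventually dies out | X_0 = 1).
q = 65/77

The pgf is f(s) = 5/11 + 1/143·s + 7/13·s². The extinction probability q is the smallest fixed point of f in [0, 1]. Setting s = f(s):
  7/13·s² + (1/143 − 1)·s + 5/11 = 0
  7/13·s² − (5/11 + 7/13)·s + 5/11 = 0
which factors as (s − 1)·(7/13·s − 5/11) = 0, giving roots s = 1 and s = (5/11)/(7/13) = 65/77.
Mean offspring μ = 1/143 + 2·7/13 = 155/143 > 1 (supercritical), so q < 1. The extinction probability is the smaller root: q = (5/11)/(7/13) = 65/77.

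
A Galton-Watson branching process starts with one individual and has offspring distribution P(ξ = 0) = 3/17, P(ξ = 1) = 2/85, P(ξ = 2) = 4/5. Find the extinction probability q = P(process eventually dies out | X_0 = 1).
q = 15/68

The pgf is f(s) = 3/17 + 2/85·s + 4/5·s². The extinction probability q is the smallest fixed point of f in [0, 1]. Setting s = f(s):
  4/5·s² + (2/85 − 1)·s + 3/17 = 0
  4/5·s² − (3/17 + 4/5)·s + 3/17 = 0
which factors as (s − 1)·(4/5·s − 3/17) = 0, giving roots s = 1 and s = (3/17)/(4/5) = 15/68.
Mean offspring μ = 2/85 + 2·4/5 = 138/85 > 1 (supercritical), so q < 1. The extinction probability is the smaller root: q = (3/17)/(4/5) = 15/68.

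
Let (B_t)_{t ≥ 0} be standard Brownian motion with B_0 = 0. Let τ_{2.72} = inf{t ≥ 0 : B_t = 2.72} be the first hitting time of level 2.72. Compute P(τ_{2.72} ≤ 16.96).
P(τ_{2.72} ≤ 16.96) = 2(1 − Φ(2.72/√16.96)) = 2(1 − Φ(0.6605)) ≈ 0.5089

By the reflection principle for standard BM, P(τ_b ≤ t) = 2 · P(B_t ≥ b). Since B_t ~ N(0, t), P(B_t ≥ 2.72) = 1 − Φ(2.72/√t) = 1 − Φ(2.72/√16.96) = 1 − Φ(0.6605) ≈ 0.25447. Doubling: P(τ_{2.72} ≤ 16.96) ≈ 2 · 0.25447 = 0.50894 ≈ 0.5089.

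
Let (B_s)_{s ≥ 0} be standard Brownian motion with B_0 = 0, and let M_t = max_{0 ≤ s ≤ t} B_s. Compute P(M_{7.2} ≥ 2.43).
P(M_{7.2} ≥ 2.43) = 2·P(B_{7.2} ≥ 2.43) = 2(1 − Φ(2.43/√7.2)) ≈ 0.3651

By the reflection principle for Brownian motion, P(M_t ≥ a) = 2 · P(B_t ≥ a) for a ≥ 0. Since B_t ~ N(0, t), P(B_t ≥ 2.43) = 1 − Φ(2.43/√t) = 1 − Φ(2.43/√7.2) = 1 − Φ(0.9056). So
  P(M_{7.2} ≥ 2.43) = 2(1 − Φ(0.9056)) ≈ 0.3651.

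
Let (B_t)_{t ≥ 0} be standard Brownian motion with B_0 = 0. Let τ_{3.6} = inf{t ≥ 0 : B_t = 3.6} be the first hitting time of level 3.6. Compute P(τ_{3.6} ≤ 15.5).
P(τ_{3.6} ≤ 15.5) = 2(1 − Φ(3.6/√15.5)) = 2(1 − Φ(0.9144)) ≈ 0.3605

By the reflection principle for standard BM, P(τ_b ≤ t) = 2 · P(B_t ≥ b). Since B_t ~ N(0, t), P(B_t ≥ 3.6) = 1 − Φ(3.6/√t) = 1 − Φ(3.6/√15.5) = 1 − Φ(0.9144) ≈ 0.18025. Doubling: P(τ_{3.6} ≤ 15.5) ≈ 2 · 0.18025 = 0.36050 ≈ 0.3605.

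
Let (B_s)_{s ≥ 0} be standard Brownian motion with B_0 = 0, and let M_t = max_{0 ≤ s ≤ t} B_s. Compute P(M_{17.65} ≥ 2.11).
P(M_{17.65} ≥ 2.11) = 2·P(B_{17.65} ≥ 2.11) = 2(1 − Φ(2.11/√17.65)) ≈ 0.6155

By the reflection principle for Brownian motion, P(M_t ≥ a) = 2 · P(B_t ≥ a) for a ≥ 0. Since B_t ~ N(0, t), P(B_t ≥ 2.11) = 1 − Φ(2.11/√t) = 1 − Φ(2.11/√17.65) = 1 − Φ(0.5022). So
  P(M_{17.65} ≥ 2.11) = 2(1 − Φ(0.5022)) ≈ 0.6155.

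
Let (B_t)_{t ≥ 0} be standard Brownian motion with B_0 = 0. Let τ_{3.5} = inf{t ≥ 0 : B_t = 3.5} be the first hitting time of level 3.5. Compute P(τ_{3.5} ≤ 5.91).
P(τ_{3.5} ≤ 5.91) = 2(1 − Φ(3.5/√5.91)) = 2(1 − Φ(1.4397)) ≈ 0.1500

By the reflection principle for standard BM, P(τ_b ≤ t) = 2 · P(B_t ≥ b). Since B_t ~ N(0, t), P(B_t ≥ 3.5) = 1 − Φ(3.5/√t) = 1 − Φ(3.5/√5.91) = 1 − Φ(1.4397) ≈ 0.07498. Doubling: P(τ_{3.5} ≤ 5.91) ≈ 2 · 0.07498 = 0.14996 ≈ 0.1500.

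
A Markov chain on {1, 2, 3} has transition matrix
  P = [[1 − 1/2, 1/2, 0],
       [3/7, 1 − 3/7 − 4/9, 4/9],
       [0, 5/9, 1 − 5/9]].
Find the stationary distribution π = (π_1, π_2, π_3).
π = (10/31, 35/93, 28/93)

This is a birth-death chain on three states, which satisfies detailed balance: π_1 · P_{12} = π_2 · P_{21} and π_2 · P_{23} = π_3 · P_{32}.
From π_1 · 1/2 = π_2 · 3/7: π_2/π_1 = (1/2)/(3/7) = 7/6.
From π_2 · 4/9 = π_3 · 5/9: π_3/π_2 = (4/9)/(5/9) = 4/5.
Take π_1 proportional to 1; then unnormalized π = (1, 7/6, 14/15). Normalize by dividing by the sum 31/10:
  π = (10/31, 35/93, 28/93).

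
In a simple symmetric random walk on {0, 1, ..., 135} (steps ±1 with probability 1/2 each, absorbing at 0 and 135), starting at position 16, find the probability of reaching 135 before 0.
P(hit 135 before 0) = 16/135

Let u_k = P(hit 135 before 0 | start at k). Then u_0 = 0, u_135 = 1, and u_k = u_{k-1}/2 + u_{k+1}/2 for 1 ≤ k ≤ 134. This harmonic recurrence is solved by u_k = k/135, giving u_16 = 16/135.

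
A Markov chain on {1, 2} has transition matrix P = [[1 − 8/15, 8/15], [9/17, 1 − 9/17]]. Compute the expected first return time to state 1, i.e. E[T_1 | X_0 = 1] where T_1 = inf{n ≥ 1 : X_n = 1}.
E[T_1 | X_0 = 1] = 1/π_1 = 271/135

For an irreducible recurrent Markov chain with stationary distribution π, E[T_i | X_0 = i] = 1/π_i (Kac's formula). Here π_1 = (9/17)/(8/15 + 9/17) = (9/17)/(271/255) = 135/271, so E[T_1 | X_0 = 1] = 1/π_1 = (8/15 + 9/17)/(9/17) = (271/255)/(9/17) = 271/135.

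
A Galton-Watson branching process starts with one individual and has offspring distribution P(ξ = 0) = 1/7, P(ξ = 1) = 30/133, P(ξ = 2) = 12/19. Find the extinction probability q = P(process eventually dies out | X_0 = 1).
q = 19/84

The pgf is f(s) = 1/7 + 30/133·s + 12/19·s². The extinction probability q is the smallest fixed point of f in [0, 1]. Setting s = f(s):
  12/19·s² + (30/133 − 1)·s + 1/7 = 0
  12/19·s² − (1/7 + 12/19)·s + 1/7 = 0
which factors as (s − 1)·(12/19·s − 1/7) = 0, giving roots s = 1 and s = (1/7)/(12/19) = 19/84.
Mean offspring μ = 30/133 + 2·12/19 = 198/133 > 1 (supercritical), so q < 1. The extinction probability is the smaller root: q = (1/7)/(12/19) = 19/84.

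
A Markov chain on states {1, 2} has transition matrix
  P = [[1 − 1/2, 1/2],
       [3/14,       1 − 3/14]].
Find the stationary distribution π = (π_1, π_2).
π_1 = 3/10, π_2 = 7/10

Solve πP = π with π_1 + π_2 = 1. From πP = π: π_1 · (1 − 1/2) + π_2 · 3/14 = π_1 ⇒ π_2 · 3/14 = π_1 · 1/2 ⇒ π_2/π_1 = (1/2)/(3/14) = 7/3. Together with π_1 + π_2 = 1:
  π_1 = (3/14)/(1/2 + 3/14) = (3/14)/(5/7) = 3/10,
  π_2 = (1/2)/(1/2 + 3/14) = (1/2)/(5/7) = 7/10.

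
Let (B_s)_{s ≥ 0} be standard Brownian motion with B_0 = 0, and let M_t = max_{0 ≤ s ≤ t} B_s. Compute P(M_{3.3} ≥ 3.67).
P(M_{3.3} ≥ 3.67) = 2·P(B_{3.3} ≥ 3.67) = 2(1 − Φ(3.67/√3.3)) ≈ 0.0434

By the reflection principle for Brownian motion, P(M_t ≥ a) = 2 · P(B_t ≥ a) for a ≥ 0. Since B_t ~ N(0, t), P(B_t ≥ 3.67) = 1 − Φ(3.67/√t) = 1 − Φ(3.67/√3.3) = 1 − Φ(2.0203). So
  P(M_{3.3} ≥ 3.67) = 2(1 − Φ(2.0203)) ≈ 0.0434.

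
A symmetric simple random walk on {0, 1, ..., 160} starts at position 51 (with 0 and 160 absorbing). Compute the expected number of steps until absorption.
E[τ | X_0 = 51] = 5559

Let v_k = E[τ | X_0 = k]. Boundary: v_0 = v_160 = 0. Recurrence: v_k = 1 + (v_{k-1} + v_{k+1})/2 for 1 ≤ k ≤ 159. The particular solution to v_k − (v_{k-1} + v_{k+1})/2 = 1 is v_k = −k^2. Adding homogeneous solution A + B k and matching boundaries gives v_k = k (160 − k). Substituting k = 51: v_51 = 51 · 109 = 5559.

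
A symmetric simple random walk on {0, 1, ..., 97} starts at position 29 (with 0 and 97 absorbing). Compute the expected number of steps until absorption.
E[τ | X_0 = 29] = 1972

Let v_k = E[τ | X_0 = k]. Boundary: v_0 = v_97 = 0. Recurrence: v_k = 1 + (v_{k-1} + v_{k+1})/2 for 1 ≤ k ≤ 96. The particular solution to v_k − (v_{k-1} + v_{k+1})/2 = 1 is v_k = −k^2. Adding homogeneous solution A + B k and matching boundaries gives v_k = k (97 − k). Substituting k = 29: v_29 = 29 · 68 = 1972.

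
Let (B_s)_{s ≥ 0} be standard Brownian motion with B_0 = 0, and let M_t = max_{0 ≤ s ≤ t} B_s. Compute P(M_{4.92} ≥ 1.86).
P(M_{4.92} ≥ 1.86) = 2·P(B_{4.92} ≥ 1.86) = 2(1 − Φ(1.86/√4.92)) ≈ 0.4017

By the reflection principle for Brownian motion, P(M_t ≥ a) = 2 · P(B_t ≥ a) for a ≥ 0. Since B_t ~ N(0, t), P(B_t ≥ 1.86) = 1 − Φ(1.86/√t) = 1 − Φ(1.86/√4.92) = 1 − Φ(0.8386). So
  P(M_{4.92} ≥ 1.86) = 2(1 − Φ(0.8386)) ≈ 0.4017.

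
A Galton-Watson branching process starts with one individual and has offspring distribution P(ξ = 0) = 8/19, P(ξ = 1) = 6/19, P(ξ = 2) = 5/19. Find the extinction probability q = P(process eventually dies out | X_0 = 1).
q = 1

Mean offspring μ = 0·8/19 + 1·6/19 + 2·5/19 = 16/19 ≤ 1. For μ ≤ 1 with offspring not concentrated at 1, the Galton-Watson process goes extinct almost surely, so q = 1.
(Algebraic check: The pgf is f(s) = 8/19 + 6/19·s + 5/19·s². The extinction probability q is the smallest fixed point of f in [0, 1]. Setting s = f(s):
  5/19·s² + (6/19 − 1)·s + 8/19 = 0
  5/19·s² − (8/19 + 5/19)·s + 8/19 = 0
which factors as (s − 1)·(5/19·s − 8/19) = 0, giving roots s = 1 and s = (8/19)/(5/19) = 8/5. Since 8/5 ≥ 1, the smallest root in [0, 1] is s = 1.)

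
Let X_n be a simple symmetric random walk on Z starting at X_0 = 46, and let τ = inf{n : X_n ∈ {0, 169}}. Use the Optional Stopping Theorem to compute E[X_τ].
E[X_τ] = 46

X_n is a martingale and τ is a bounded-mean stopping time (indeed τ is finite a.s. with bounded expectation since the walk is in a bounded region). By the OST, E[X_τ] = E[X_0] = 46. Equivalently: E[X_τ] = 169 · P(hit 169 first) + 0 · P(hit 0 first) = 169 · (46/169) = 46.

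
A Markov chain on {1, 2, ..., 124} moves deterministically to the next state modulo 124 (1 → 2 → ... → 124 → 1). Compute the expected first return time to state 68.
E[T_68 | X_0 = 68] = 124

The chain cycles deterministically, so starting at state 68 it returns in exactly 124 steps. Equivalently, the stationary distribution is uniform π_j = 1/124 for every state j, so by Kac's formula E[T_68] = 1/π_68 = 124.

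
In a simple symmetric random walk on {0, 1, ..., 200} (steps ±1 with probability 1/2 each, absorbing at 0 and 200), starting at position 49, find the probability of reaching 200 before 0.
P(hit 200 before 0) = 49/200

Let u_k = P(hit 200 before 0 | start at k). Then u_0 = 0, u_200 = 1, and u_k = u_{k-1}/2 + u_{k+1}/2 for 1 ≤ k ≤ 199. This harmonic recurrence is solved by u_k = k/200, giving u_49 = 49/200.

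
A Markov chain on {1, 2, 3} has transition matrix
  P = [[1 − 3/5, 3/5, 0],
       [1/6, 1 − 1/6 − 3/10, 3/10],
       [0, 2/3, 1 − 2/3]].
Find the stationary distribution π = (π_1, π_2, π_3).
π = (50/311, 180/311, 81/311)

This is a birth-death chain on three states, which satisfies detailed balance: π_1 · P_{12} = π_2 · P_{21} and π_2 · P_{23} = π_3 · P_{32}.
From π_1 · 3/5 = π_2 · 1/6: π_2/π_1 = (3/5)/(1/6) = 18/5.
From π_2 · 3/10 = π_3 · 2/3: π_3/π_2 = (3/10)/(2/3) = 9/20.
Take π_1 proportional to 1; then unnormalized π = (1, 18/5, 81/50). Normalize by dividing by the sum 311/50:
  π = (50/311, 180/311, 81/311).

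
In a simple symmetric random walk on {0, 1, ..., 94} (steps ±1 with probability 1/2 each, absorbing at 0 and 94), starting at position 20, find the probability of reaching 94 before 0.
P(hit 94 before 0) = 20/94 = 10/47

Let u_k = P(hit 94 before 0 | start at k). Then u_0 = 0, u_94 = 1, and u_k = u_{k-1}/2 + u_{k+1}/2 for 1 ≤ k ≤ 93. This harmonic recurrence is solved by u_k = k/94, giving u_20 = 20/94 = 10/47.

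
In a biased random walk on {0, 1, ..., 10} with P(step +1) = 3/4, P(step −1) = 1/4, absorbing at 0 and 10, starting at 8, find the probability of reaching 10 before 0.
P(hit 10 before 0) = (1 − (1/3)^8) / (1 − (1/3)^10) = 7380/7381

Let u_k denote P(reach 10 before 0 | start at k). Boundary: u_0 = 0, u_10 = 1. Recurrence: u_k = 3/4·u_{k+1} + 1/4·u_{k-1} for 1 ≤ k ≤ 9. Try u_k = A + B·r^k with r = q/p = (1/4)/(3/4) = 1/3. Substitution satisfies the recurrence; boundary conditions give:
  u_k = (1 − r^k) / (1 − r^N) = (1 − (1/3)^8) / (1 − (1/3)^10) = 7380/7381.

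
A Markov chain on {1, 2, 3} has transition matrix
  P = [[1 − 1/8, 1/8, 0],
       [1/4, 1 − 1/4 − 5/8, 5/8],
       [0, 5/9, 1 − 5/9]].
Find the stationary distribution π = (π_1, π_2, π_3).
π = (16/33, 8/33, 3/11)

This is a birth-death chain on three states, which satisfies detailed balance: π_1 · P_{12} = π_2 · P_{21} and π_2 · P_{23} = π_3 · P_{32}.
From π_1 · 1/8 = π_2 · 1/4: π_2/π_1 = (1/8)/(1/4) = 1/2.
From π_2 · 5/8 = π_3 · 5/9: π_3/π_2 = (5/8)/(5/9) = 9/8.
Take π_1 proportional to 1; then unnormalized π = (1, 1/2, 9/16). Normalize by dividing by the sum 33/16:
  π = (16/33, 8/33, 3/11).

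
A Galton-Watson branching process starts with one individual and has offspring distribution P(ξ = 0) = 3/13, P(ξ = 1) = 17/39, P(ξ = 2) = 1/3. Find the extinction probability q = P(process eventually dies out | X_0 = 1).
q = 9/13

The pgf is f(s) = 3/13 + 17/39·s + 1/3·s². The extinction probability q is the smallest fixed point of f in [0, 1]. Setting s = f(s):
  1/3·s² + (17/39 − 1)·s + 3/13 = 0
  1/3·s² − (3/13 + 1/3)·s + 3/13 = 0
which factors as (s − 1)·(1/3·s − 3/13) = 0, giving roots s = 1 and s = (3/13)/(1/3) = 9/13.
Mean offspring μ = 17/39 + 2·1/3 = 43/39 > 1 (supercritical), so q < 1. The extinction probability is the smaller root: q = (3/13)/(1/3) = 9/13.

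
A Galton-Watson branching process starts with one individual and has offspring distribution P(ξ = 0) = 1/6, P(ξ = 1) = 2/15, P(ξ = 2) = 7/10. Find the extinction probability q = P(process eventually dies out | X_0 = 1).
q = 5/21

The pgf is f(s) = 1/6 + 2/15·s + 7/10·s². The extinction probability q is the smallest fixed point of f in [0, 1]. Setting s = f(s):
  7/10·s² + (2/15 − 1)·s + 1/6 = 0
  7/10·s² − (1/6 + 7/10)·s + 1/6 = 0
which factors as (s − 1)·(7/10·s − 1/6) = 0, giving roots s = 1 and s = (1/6)/(7/10) = 5/21.
Mean offspring μ = 2/15 + 2·7/10 = 23/15 > 1 (supercritical), so q < 1. The extinction probability is the smaller root: q = (1/6)/(7/10) = 5/21.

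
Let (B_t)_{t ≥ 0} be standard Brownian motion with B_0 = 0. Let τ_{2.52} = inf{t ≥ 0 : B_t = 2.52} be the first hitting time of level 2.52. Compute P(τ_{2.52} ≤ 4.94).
P(τ_{2.52} ≤ 4.94) = 2(1 − Φ(2.52/√4.94)) = 2(1 − Φ(1.1338)) ≈ 0.2569

By the reflection principle for standard BM, P(τ_b ≤ t) = 2 · P(B_t ≥ b). Since B_t ~ N(0, t), P(B_t ≥ 2.52) = 1 − Φ(2.52/√t) = 1 − Φ(2.52/√4.94) = 1 − Φ(1.1338) ≈ 0.12844. Doubling: P(τ_{2.52} ≤ 4.94) ≈ 2 · 0.12844 = 0.25688 ≈ 0.2569.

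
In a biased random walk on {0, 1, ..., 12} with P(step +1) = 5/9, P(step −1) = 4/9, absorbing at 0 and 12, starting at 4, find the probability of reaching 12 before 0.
P(hit 12 before 0) = (1 − (4/5)^4) / (1 − (4/5)^12) = 390625/616161

Let u_k denote P(reach 12 before 0 | start at k). Boundary: u_0 = 0, u_12 = 1. Recurrence: u_k = 5/9·u_{k+1} + 4/9·u_{k-1} for 1 ≤ k ≤ 11. Try u_k = A + B·r^k with r = q/p = (4/9)/(5/9) = 4/5. Substitution satisfies the recurrence; boundary conditions give:
  u_k = (1 − r^k) / (1 − r^N) = (1 − (4/5)^4) / (1 − (4/5)^12) = 390625/616161.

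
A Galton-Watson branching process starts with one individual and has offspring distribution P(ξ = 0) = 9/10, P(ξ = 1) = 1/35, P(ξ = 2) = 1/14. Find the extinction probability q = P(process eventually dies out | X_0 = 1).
q = 1

Mean offspring μ = 0·9/10 + 1·1/35 + 2·1/14 = 6/35 ≤ 1. For μ ≤ 1 with offspring not concentrated at 1, the Galton-Watson process goes extinct almost surely, so q = 1.
(Algebraic check: The pgf is f(s) = 9/10 + 1/35·s + 1/14·s². The extinction probability q is the smallest fixed point of f in [0, 1]. Setting s = f(s):
  1/14·s² + (1/35 − 1)·s + 9/10 = 0
  1/14·s² − (9/10 + 1/14)·s + 9/10 = 0
which factors as (s − 1)·(1/14·s − 9/10) = 0, giving roots s = 1 and s = (9/10)/(1/14) = 63/5. Since 63/5 ≥ 1, the smallest root in [0, 1] is s = 1.)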